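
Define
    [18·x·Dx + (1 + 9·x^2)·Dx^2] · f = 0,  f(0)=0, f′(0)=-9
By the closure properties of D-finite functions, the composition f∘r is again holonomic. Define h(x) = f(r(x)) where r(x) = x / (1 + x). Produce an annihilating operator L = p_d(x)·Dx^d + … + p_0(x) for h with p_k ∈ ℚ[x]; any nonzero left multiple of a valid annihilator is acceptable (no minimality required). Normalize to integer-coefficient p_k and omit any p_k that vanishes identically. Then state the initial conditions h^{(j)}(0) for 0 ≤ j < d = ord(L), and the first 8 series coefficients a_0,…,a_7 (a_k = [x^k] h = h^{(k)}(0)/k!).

L = (2 + 20·x)·Dx + (1 + 2·x + 10·x^2)·Dx^2  (order 2).
h: a_k = 0, -9, 9, 18, -72, 36/5, 468, -5976/7, …
ICs: h(0) = 0, h′(0) = -9.

f: a_k = 0, -9, 0, 27, 0, -729/5, 0, 6561/7, …
Change of var in L_f (x↦r) gives L₀.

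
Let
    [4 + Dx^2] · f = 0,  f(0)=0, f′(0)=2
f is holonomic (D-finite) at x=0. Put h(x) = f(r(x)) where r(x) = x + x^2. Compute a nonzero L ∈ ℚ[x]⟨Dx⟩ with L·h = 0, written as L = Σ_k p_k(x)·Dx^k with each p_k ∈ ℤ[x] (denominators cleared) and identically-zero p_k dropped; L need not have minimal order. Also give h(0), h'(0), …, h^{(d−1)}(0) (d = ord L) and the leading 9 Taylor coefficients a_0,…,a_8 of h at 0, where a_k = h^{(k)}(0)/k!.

f: a_k = 0, 2, 0, -4/3, 0, 4/15, 0, -8/315, 0, …
Substitute x→r, Dx→(1/r')Dx; clear ⇒ L₀.
L = (4 + 24·x + 48·x^2 + 32·x^3) - 2·Dx + (1 + 2·x)·Dx^2  (order 2).
h: a_k = 0, 2, 2, -4/3, -4, -56/15, 0, 832/315, 112/45, …
ICs: h(0) = 0, h′(0) = 2.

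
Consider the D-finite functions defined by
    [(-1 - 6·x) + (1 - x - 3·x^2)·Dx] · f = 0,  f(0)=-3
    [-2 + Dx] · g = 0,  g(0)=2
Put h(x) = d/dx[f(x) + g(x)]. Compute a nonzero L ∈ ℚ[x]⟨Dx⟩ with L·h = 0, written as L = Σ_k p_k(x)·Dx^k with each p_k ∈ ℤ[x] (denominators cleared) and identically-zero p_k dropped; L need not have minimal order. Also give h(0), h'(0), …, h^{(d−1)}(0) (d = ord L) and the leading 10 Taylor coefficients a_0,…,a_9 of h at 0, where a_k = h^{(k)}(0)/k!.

L = (26 + 268·x + 300·x^2 + 864·x^3 + 324·x^4) + (-19 - 136·x - 196·x^2 - 372·x^3 + 90·x^4 + 108·x^5)·Dx + (3 + x + 23·x^2 - 30·x^3 - 126·x^4 - 54·x^5)·Dx^2  (order 2).
h: a_k = 1, -16, -55, -668/3, -1792/3, -26174/15, -205049/45, -3840448/315, -9857287/315, -228189134/2835, …
ICs: h(0) = 1, h′(0) = -16.

f: a_k = -3, -3, -12, -21, -57, -120, -291, -651, -1524, -3477, …
g: a_k = 2, 4, 4, 8/3, 4/3, 8/15, 8/45, 16/315, 4/315, 8/2835, …
Weyl lclm of L_f,L_g ⇒ L₀ (ord ≤ 2).
h₀' ⇒ L via d/dx closure of L₀.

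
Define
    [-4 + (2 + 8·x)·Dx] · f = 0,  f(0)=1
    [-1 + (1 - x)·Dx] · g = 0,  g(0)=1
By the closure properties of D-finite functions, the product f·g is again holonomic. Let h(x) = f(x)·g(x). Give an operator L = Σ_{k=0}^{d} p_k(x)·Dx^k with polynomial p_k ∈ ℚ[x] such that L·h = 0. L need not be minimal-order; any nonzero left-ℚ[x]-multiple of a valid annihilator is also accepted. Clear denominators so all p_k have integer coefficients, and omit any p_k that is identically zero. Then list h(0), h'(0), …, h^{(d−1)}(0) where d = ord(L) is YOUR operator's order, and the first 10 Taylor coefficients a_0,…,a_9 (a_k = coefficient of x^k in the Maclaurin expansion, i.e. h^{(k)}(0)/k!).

L = (3 + 2·x) + (-1 - 3·x + 4·x^2)·Dx  (order 1).
h: a_k = 1, 3, 1, 5, -5, 23, -61, 203, -655, 2205, …
ICs: h(0) = 1.

f: a_k = 1, 2, -2, 4, -10, 28, -84, 264, -858, 2860, …
g: a_k = 1, 1, 1, 1, 1, 1, 1, 1, 1, 1, …
Sym-product of L_f,L_g gives L₀ (≤ ord 1).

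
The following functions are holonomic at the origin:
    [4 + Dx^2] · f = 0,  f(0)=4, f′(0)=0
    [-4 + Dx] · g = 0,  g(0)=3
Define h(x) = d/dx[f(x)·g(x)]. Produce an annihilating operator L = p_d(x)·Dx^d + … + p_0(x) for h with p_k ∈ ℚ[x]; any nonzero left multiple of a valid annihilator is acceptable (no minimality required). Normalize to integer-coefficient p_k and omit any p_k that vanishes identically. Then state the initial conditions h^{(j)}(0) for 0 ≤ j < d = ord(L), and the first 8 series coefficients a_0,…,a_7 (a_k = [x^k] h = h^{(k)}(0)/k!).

L = 20 - 8·Dx + Dx^2  (order 2).
h: a_k = 48, 144, 96, -224, -608, -3744/5, -8896/15, -33728/105, …
ICs: h(0) = 48, h′(0) = 144.

f: a_k = 4, 0, -8, 0, 8/3, 0, -16/45, 0, …
g: a_k = 3, 12, 24, 32, 32, 128/5, 256/15, 1024/105, …
Sym-product of L_f,L_g gives L₀ (≤ ord 2).
Differentiate: ansatz ord ≤ ord L₀ ⇒ L.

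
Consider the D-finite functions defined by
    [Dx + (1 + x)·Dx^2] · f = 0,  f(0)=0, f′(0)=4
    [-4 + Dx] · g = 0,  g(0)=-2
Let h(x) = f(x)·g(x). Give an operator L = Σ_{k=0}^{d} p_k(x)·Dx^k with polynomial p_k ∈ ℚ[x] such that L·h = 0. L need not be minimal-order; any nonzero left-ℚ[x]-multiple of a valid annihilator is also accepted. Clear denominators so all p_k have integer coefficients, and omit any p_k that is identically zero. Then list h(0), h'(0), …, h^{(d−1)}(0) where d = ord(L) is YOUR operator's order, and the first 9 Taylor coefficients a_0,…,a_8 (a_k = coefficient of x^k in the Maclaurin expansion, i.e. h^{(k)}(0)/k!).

f: a_k = 0, 4, -2, 4/3, -1, 4/5, -2/3, 4/7, -1/2, …
g: a_k = -2, -8, -16, -64/3, -64/3, -256/15, -512/45, -2048/315, -1024/315, …
L₀ := L_f ⊗_s L_g (sym. prod.), ord ≤ 2.
L = (12 + 16·x) + (-7 - 8·x)·Dx + (1 + x)·Dx^2  (order 2).
h: a_k = 0, -8, -28, -152/3, -62, -288/5, -388/9, -8536/315, -659/45, …
ICs: h(0) = 0, h′(0) = -8.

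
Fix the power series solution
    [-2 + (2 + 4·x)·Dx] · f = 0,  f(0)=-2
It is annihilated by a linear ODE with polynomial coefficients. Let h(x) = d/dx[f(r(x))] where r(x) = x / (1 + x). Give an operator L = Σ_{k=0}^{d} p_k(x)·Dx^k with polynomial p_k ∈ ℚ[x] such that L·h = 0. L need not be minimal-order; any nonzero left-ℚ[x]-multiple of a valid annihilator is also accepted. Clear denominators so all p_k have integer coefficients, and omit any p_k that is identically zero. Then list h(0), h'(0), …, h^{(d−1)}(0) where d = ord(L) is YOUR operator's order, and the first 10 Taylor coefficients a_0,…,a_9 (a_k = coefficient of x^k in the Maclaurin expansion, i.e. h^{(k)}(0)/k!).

f: a_k = -2, -2, 1, -1, 5/4, -7/4, 21/8, -33/8, 429/64, -715/64, …
Change of var in L_f (x↦r) gives L₀.
Derive L from L₀ (diff closure).
L = (-3 - 6·x) + (-1 - 4·x - 3·x^2)·Dx  (order 1).
h: a_k = -2, 6, -15, 37, -375/4, 981/4, -5271/8, 14445/8, -321291/64, 902785/64, …
ICs: h(0) = -2.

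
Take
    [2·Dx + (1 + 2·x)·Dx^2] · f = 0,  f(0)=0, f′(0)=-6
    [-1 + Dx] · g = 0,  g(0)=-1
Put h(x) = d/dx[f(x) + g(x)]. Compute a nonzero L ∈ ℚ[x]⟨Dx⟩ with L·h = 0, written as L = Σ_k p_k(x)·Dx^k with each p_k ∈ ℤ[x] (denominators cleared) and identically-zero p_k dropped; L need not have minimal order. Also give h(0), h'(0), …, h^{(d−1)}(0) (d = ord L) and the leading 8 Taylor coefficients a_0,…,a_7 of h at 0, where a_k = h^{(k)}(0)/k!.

L = (-10 - 4·x) + (7 - 4·x - 4·x^2)·Dx + (3 + 8·x + 4·x^2)·Dx^2  (order 2).
h: a_k = -7, 11, -49/2, 287/6, -2305/24, 23039/120, -276481/720, 3870719/5040, …
ICs: h(0) = -7, h′(0) = 11.

f: a_k = 0, -6, 6, -8, 12, -96/5, 32, -384/7, …
g: a_k = -1, -1, -1/2, -1/6, -1/24, -1/120, -1/720, -1/5040, …
L₀ := lclm(L_f,L_g); ord L₀ ≤ 2+1.
Derive L from L₀ (diff closure).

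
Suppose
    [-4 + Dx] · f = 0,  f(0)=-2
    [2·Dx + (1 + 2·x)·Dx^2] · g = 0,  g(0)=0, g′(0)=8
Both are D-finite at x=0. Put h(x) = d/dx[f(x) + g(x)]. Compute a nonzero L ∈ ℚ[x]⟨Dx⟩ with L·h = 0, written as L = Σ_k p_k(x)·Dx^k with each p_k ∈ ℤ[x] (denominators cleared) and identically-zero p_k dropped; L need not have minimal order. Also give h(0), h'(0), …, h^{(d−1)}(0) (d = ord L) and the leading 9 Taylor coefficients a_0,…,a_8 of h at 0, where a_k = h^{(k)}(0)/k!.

f: a_k = -2, -8, -16, -64/3, -64/3, -256/15, -512/45, -2048/315, -1024/315, …
g: a_k = 0, 8, -8, 32/3, -16, 128/5, -128/3, 512/7, -128, …
f+g: L₀ = lclm(L_f,L_g), ord ≤ 1+2.
h=h₀': d/dx-closure on L₀ ⇒ L.
L = (-32 - 32·x) + (-4 - 32·x - 32·x^2)·Dx + (3 + 10·x + 8·x^2)·Dx^2  (order 2).
h: a_k = 0, -48, -32, -448/3, 128/3, -4864/15, 20992/45, -330752/315, 641024/315, …
ICs: h(0) = 0, h′(0) = -48.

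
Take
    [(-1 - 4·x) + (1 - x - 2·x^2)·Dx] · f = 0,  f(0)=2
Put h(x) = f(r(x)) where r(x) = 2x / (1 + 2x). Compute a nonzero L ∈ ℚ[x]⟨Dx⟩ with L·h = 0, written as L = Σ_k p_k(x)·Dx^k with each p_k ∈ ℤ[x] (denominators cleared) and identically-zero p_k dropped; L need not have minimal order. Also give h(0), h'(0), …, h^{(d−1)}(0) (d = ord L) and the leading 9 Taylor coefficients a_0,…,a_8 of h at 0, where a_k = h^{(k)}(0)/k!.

f: a_k = 2, 2, 6, 10, 22, 42, 86, 170, 342, …
h₀=f(r): pull back L_f along r ⇒ L₀.
L = (2 + 20·x) + (-1 - 4·x + 4·x^2 + 16·x^3)·Dx  (order 1).
h: a_k = 2, 4, 16, 0, 128, -256, 1536, -5120, 22528, …
ICs: h(0) = 2.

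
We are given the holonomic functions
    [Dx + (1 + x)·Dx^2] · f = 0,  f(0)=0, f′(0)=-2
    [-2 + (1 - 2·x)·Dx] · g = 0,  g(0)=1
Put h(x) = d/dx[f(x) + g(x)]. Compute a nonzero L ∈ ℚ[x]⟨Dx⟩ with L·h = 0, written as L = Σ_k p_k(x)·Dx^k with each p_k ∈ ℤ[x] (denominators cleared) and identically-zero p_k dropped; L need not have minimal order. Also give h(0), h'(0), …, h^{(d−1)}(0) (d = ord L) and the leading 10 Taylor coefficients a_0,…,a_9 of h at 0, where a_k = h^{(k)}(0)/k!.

L = (-32 - 8·x) + (-22 - 56·x - 16·x^2)·Dx + (5 - 3·x - 12·x^2 - 4·x^3)·Dx^2  (order 2).
h: a_k = 0, 10, 22, 66, 158, 386, 894, 2050, 4606, 10242, …
ICs: h(0) = 0, h′(0) = 10.

f: a_k = 0, -2, 1, -2/3, 1/2, -2/5, 1/3, -2/7, 1/4, -2/9, …
g: a_k = 1, 2, 4, 8, 16, 32, 64, 128, 256, 512, …
h₀=f+g: left-lcm gives L₀, ord ≤ 3.
Derive L from L₀ (diff closure).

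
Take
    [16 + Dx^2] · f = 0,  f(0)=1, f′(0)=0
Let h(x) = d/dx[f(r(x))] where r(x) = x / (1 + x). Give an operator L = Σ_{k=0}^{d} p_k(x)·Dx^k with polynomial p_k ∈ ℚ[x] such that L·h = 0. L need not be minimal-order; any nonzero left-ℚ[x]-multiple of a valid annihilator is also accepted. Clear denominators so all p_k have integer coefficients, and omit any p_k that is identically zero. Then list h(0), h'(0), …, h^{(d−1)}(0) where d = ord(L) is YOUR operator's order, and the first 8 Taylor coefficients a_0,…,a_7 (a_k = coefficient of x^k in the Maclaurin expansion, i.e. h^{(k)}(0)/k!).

f: a_k = 1, 0, -8, 0, 32/3, 0, -256/45, 0, …
f∘r: x↦r, Dx↦Dx/r' in L_f ⇒ L₀.
h=h₀': d/dx-closure on L₀ ⇒ L.
L = (22 + 12·x + 6·x^2) + (6 + 18·x + 18·x^2 + 6·x^3)·Dx + (1 + 4·x + 6·x^2 + 4·x^3 + x^4)·Dx^2  (order 2).
h: a_k = 0, -16, 48, -160/3, -160/3, 5488/15, -4592/5, 100544/63, …
ICs: h(0) = 0, h′(0) = -16.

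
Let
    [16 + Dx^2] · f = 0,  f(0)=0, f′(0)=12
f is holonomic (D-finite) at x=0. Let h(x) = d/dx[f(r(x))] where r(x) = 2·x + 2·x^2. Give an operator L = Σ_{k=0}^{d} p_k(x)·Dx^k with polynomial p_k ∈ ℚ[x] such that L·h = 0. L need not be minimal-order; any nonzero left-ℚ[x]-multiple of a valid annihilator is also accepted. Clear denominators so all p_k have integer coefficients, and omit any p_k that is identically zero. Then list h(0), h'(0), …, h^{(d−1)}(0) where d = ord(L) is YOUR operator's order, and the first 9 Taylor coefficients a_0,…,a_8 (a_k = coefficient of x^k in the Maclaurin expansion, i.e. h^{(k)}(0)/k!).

L = (76 + 512·x + 1536·x^2 + 2048·x^3 + 1024·x^4) + (-6 - 12·x)·Dx + (1 + 4·x + 4·x^2)·Dx^2  (order 2).
h: a_k = 24, 48, -768, -3072, 256, 23040, 729088/15, -65536/15, -19853312/105, …
ICs: h(0) = 24, h′(0) = 48.

f: a_k = 0, 12, 0, -32, 0, 128/5, 0, -1024/105, 0, …
Substitute x→r, Dx→(1/r')Dx; clear ⇒ L₀.
Derive L from L₀ (diff closure).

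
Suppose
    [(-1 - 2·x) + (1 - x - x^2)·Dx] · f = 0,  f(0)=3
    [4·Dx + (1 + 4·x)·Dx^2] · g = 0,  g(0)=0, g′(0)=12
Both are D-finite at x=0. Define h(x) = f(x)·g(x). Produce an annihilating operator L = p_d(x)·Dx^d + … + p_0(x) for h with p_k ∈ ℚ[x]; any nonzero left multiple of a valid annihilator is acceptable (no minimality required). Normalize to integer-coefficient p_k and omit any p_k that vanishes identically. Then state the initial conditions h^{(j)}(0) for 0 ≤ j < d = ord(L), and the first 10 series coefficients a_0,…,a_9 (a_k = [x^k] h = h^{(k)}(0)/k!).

L = (6 + 16·x) + (-2 + 16·x + 20·x^2)·Dx + (-1 - 3·x + 5·x^2 + 4·x^3)·Dx^2  (order 2).
h: a_k = 0, 36, -36, 192, -420, 8076/5, -24744/5, 620604/35, -2133084/35, 1532512/7, …
ICs: h(0) = 0, h′(0) = 36.

f: a_k = 3, 3, 6, 9, 15, 24, 39, 63, 102, 165, …
g: a_k = 0, 12, -24, 64, -192, 3072/5, -2048, 49152/7, -24576, 262144/3, …
Product ⇒ symmetric product L₀, ord ≤ 2.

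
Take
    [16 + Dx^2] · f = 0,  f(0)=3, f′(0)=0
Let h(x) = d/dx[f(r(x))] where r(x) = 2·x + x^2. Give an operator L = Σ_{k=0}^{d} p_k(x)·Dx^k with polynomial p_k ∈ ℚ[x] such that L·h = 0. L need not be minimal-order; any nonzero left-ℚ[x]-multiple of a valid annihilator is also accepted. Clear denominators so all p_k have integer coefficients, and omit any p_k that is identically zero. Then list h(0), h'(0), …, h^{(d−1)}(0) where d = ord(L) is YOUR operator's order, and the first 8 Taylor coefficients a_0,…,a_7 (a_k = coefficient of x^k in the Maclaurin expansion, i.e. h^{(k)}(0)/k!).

L = (67 + 256·x + 384·x^2 + 256·x^3 + 64·x^4) + (-3 - 3·x)·Dx + (1 + 2·x + x^2)·Dx^2  (order 2).
h: a_k = 0, -192, -288, 1952, 5120, -9728/5, -105728/5, -2365184/105, …
ICs: h(0) = 0, h′(0) = -192.

f: a_k = 3, 0, -24, 0, 32, 0, -256/15, 0, …
h₀=f(r): pull back L_f along r ⇒ L₀.
Differentiate: ansatz ord ≤ ord L₀ ⇒ L.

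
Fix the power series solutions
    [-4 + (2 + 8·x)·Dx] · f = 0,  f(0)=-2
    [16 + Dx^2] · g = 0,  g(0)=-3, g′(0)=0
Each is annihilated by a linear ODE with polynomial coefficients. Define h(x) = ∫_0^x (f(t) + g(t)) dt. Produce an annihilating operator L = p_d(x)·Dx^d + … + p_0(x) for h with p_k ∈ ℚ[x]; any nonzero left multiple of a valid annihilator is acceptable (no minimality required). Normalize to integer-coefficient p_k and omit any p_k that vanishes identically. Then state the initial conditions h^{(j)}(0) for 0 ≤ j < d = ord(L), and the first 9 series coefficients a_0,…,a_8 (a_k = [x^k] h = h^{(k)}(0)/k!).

f: a_k = -2, -4, 4, -8, 20, -56, 168, -528, 1716, …
g: a_k = -3, 0, 24, 0, -32, 0, 256/15, 0, -512/105, …
Sum ⇒ L₀ = lclm(L_f,L_g) in ℚ(x)⟨Dx⟩.
h=∫₀ˣh₀: take L = L₀·Dx.
L = (-224 - 1024·x - 2048·x^2)·Dx + (48 + 704·x + 3072·x^2 + 4096·x^3)·Dx^2 + (-14 - 64·x - 128·x^2)·Dx^3 + (3 + 44·x + 192·x^2 + 256·x^3)·Dx^4  (order 4).
h: a_k = 0, -5, -2, 28/3, -2, -12/5, -28/3, 2776/105, -66, …
ICs: h(0) = 0, h′(0) = -5, h′′(0) = -4, h′′′(0) = 56.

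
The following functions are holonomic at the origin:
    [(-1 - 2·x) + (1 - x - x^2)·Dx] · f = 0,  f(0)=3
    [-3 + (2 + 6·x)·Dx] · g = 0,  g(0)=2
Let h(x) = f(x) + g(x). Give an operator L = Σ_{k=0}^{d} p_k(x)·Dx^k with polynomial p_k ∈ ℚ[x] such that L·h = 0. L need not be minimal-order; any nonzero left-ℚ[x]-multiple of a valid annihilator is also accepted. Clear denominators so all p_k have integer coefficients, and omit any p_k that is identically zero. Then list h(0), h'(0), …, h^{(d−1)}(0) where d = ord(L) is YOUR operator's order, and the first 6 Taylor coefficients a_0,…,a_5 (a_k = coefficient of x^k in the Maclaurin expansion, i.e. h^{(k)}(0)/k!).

f: a_k = 3, 3, 6, 9, 15, 24, …
g: a_k = 2, 3, -9/4, 27/8, -405/64, 1701/128, …
L₀ := lclm(L_f,L_g); ord L₀ ≤ 1+1.
L = (-33 - 117·x - 117·x^2 - 90·x^3) + (25 + 102·x + 303·x^2 + 378·x^3 + 225·x^4)·Dx + (2 - 22·x - 90·x^2 + 38·x^3 + 198·x^4 + 90·x^5)·Dx^2  (order 2).
h: a_k = 5, 6, 15/4, 99/8, 555/64, 4773/128, …
ICs: h(0) = 5, h′(0) = 6.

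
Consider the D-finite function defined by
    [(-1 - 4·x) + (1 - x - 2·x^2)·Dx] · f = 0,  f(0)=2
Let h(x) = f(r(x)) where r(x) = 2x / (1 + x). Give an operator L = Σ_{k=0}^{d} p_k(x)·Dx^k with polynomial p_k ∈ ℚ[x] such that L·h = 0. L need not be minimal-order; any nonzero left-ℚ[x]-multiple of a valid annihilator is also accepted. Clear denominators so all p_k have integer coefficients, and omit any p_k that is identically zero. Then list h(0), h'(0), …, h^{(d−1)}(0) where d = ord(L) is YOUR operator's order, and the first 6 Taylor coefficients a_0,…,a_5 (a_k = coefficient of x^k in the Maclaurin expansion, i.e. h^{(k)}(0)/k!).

L = (2 + 18·x) + (-1 - x + 9·x^2 + 9·x^3)·Dx  (order 1).
h: a_k = 2, 4, 20, 36, 180, 324, …
ICs: h(0) = 2.

f: a_k = 2, 2, 6, 10, 22, 42, …
Change of var in L_f (x↦r) gives L₀.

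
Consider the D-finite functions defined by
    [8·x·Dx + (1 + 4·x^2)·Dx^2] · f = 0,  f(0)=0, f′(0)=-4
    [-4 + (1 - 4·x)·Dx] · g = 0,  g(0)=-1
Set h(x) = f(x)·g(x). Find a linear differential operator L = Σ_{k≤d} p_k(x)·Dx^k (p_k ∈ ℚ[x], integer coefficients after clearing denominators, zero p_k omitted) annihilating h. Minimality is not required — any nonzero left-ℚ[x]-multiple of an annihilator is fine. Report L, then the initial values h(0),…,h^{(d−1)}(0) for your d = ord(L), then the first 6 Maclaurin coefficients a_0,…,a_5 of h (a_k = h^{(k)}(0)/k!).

f: a_k = 0, -4, 0, 16/3, 0, -64/5, …
g: a_k = -1, -4, -16, -64, -256, -1024, …
f·g: L₀ = L_f ⊗_s L_g, ord ≤ 2·1.
L = 32·x + (8 - 8·x + 64·x^2)·Dx + (-1 + 4·x - 4·x^2 + 16·x^3)·Dx^2  (order 2).
h: a_k = 0, 4, 16, 176/3, 704/3, 14272/15, …
ICs: h(0) = 0, h′(0) = 4.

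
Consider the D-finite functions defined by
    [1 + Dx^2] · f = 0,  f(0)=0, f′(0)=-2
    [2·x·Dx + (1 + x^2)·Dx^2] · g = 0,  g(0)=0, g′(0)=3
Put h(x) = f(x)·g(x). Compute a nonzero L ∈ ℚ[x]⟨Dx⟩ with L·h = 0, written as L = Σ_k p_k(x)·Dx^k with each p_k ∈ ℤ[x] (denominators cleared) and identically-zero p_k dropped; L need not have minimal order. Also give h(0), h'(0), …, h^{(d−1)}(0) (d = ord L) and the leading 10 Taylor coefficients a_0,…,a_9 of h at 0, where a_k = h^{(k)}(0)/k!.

L = (10 + 26·x^2 + 11·x^4 + 4·x^6 + x^8) + (12·x + 20·x^3 + 12·x^5 + 4·x^7)·Dx + (12 + 32·x^2 + 18·x^4 + 8·x^6 + 2·x^8)·Dx^2 + (12·x + 20·x^3 + 12·x^5 + 4·x^7)·Dx^3 + (2 + 6·x^2 + 7·x^4 + 4·x^6 + x^8)·Dx^4  (order 4).
h: a_k = 0, 0, -6, 0, 3, 0, -19/12, 0, 43/40, 0, …
ICs: h(0) = 0, h′(0) = 0, h′′(0) = -12, h′′′(0) = 0.

f: a_k = 0, -2, 0, 1/3, 0, -1/60, 0, 1/2520, 0, -1/181440, …
g: a_k = 0, 3, 0, -1, 0, 3/5, 0, -3/7, 0, 1/3, …
h₀=f·g: eliminate ⇒ L₀, order ≤ 2·2.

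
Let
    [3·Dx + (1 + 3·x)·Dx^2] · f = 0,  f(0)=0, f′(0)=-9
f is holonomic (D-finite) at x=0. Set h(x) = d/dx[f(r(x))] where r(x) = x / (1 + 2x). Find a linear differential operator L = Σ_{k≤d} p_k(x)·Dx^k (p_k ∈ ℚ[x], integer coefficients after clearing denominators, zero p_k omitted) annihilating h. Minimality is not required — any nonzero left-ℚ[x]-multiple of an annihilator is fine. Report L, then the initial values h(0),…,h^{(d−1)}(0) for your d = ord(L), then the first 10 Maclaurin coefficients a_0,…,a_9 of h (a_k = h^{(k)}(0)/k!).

L = (7 + 20·x) + (1 + 7·x + 10·x^2)·Dx  (order 1).
h: a_k = -9, 63, -351, 1827, -9279, 46683, -233991, 1171107, -5857839, 29293803, …
ICs: h(0) = -9.

f: a_k = 0, -9, 27/2, -27, 243/4, -729/5, 729/2, -6561/7, 19683/8, -6561, …
f∘r: x↦r, Dx↦Dx/r' in L_f ⇒ L₀.
h₀' ⇒ L via d/dx closure of L₀.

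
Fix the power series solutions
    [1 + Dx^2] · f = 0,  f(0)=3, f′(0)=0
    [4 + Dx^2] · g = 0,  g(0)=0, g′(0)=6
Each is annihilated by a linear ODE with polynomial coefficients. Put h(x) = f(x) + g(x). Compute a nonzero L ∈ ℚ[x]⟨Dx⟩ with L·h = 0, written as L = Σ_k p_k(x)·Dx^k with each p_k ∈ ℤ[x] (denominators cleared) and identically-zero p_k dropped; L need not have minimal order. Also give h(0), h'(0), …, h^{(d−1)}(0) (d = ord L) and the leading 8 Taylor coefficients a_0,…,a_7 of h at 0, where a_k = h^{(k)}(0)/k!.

L = 4 + 5·Dx^2 + Dx^4  (order 4).
h: a_k = 3, 6, -3/2, -4, 1/8, 4/5, -1/240, -8/105, …
ICs: h(0) = 3, h′(0) = 6, h′′(0) = -3, h′′′(0) = -24.

f: a_k = 3, 0, -3/2, 0, 1/8, 0, -1/240, 0, …
g: a_k = 0, 6, 0, -4, 0, 4/5, 0, -8/105, …
Weyl lclm of L_f,L_g ⇒ L₀ (ord ≤ 4).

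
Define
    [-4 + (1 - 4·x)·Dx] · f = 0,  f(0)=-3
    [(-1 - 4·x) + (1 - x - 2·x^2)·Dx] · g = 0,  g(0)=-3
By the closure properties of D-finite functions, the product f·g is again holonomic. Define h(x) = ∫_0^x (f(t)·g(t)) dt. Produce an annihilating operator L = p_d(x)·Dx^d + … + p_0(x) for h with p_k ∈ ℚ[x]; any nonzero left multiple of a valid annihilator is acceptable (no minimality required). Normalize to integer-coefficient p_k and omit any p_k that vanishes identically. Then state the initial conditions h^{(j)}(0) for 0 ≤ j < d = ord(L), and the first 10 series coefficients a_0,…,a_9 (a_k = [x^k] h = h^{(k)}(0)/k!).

L = (-5 + 4·x + 24·x^2)·Dx + (1 - 5·x + 2·x^2 + 8·x^3)·Dx^2  (order 2).
h: a_k = 0, 9, 45/2, 69, 873/4, 3591/5, 4851/2, 58599/7, 235161/8, 104687, …
ICs: h(0) = 0, h′(0) = 9.

f: a_k = -3, -12, -48, -192, -768, -3072, -12288, -49152, -196608, -786432, …
g: a_k = -3, -3, -9, -15, -33, -63, -129, -255, -513, -1023, …
f·g: L₀ = L_f ⊗_s L_g, ord ≤ 1·1.
h=∫₀ˣh₀: take L = L₀·Dx.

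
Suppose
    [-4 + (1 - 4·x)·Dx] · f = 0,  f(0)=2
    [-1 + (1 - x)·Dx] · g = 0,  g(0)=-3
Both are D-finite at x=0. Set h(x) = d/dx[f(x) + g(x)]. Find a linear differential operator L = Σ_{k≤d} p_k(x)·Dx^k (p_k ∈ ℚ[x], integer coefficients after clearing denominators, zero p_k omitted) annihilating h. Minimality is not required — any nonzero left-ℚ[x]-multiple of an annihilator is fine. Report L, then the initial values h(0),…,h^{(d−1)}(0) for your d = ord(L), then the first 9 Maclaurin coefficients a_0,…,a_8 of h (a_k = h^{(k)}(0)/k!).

f: a_k = 2, 8, 32, 128, 512, 2048, 8192, 32768, 131072, …
g: a_k = -3, -3, -3, -3, -3, -3, -3, -3, -3, …
Sum ⇒ L₀ = lclm(L_f,L_g) in ℚ(x)⟨Dx⟩.
Derive L from L₀ (diff closure).
L = 24 + (-15 + 24·x)·Dx + (1 - 5·x + 4·x^2)·Dx^2  (order 2).
h: a_k = 5, 58, 375, 2036, 10225, 49134, 229355, 1048552, 4718565, …
ICs: h(0) = 5, h′(0) = 58.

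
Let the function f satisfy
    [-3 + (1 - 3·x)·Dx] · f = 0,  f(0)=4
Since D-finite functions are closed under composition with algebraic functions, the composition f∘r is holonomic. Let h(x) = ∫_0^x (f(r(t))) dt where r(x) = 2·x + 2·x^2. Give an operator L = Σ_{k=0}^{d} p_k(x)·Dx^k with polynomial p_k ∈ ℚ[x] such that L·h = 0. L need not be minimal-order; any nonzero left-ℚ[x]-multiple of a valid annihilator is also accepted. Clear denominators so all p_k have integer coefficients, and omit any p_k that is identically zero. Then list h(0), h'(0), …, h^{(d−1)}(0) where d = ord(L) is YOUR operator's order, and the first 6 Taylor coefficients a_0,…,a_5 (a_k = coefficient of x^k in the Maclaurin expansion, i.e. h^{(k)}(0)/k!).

L = (6 + 12·x)·Dx + (-1 + 6·x + 6·x^2)·Dx^2  (order 2).
h: a_k = 0, 4, 12, 56, 288, 1584, …
ICs: h(0) = 0, h′(0) = 4.

f: a_k = 4, 12, 36, 108, 324, 972, …
L₀ from L_f via x↦r, Dx↦r'^{-1}Dx.
h=∫₀ˣh₀: take L = L₀·Dx.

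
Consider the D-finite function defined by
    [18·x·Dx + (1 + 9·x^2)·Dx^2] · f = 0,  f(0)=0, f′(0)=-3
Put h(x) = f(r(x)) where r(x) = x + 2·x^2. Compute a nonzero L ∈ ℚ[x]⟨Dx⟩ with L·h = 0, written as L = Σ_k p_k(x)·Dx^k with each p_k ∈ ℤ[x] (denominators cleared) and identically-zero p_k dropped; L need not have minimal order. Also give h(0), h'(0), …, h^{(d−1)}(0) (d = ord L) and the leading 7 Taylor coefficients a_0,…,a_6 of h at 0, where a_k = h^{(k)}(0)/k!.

f: a_k = 0, -3, 0, 9, 0, -243/5, 0, …
h₀=f(r): pull back L_f along r ⇒ L₀.
L = (-4 + 18·x + 144·x^2 + 432·x^3 + 432·x^4)·Dx + (1 + 4·x + 9·x^2 + 72·x^3 + 180·x^4 + 144·x^5)·Dx^2  (order 2).
h: a_k = 0, -3, -6, 9, 54, 297/5, -414, …
ICs: h(0) = 0, h′(0) = -3.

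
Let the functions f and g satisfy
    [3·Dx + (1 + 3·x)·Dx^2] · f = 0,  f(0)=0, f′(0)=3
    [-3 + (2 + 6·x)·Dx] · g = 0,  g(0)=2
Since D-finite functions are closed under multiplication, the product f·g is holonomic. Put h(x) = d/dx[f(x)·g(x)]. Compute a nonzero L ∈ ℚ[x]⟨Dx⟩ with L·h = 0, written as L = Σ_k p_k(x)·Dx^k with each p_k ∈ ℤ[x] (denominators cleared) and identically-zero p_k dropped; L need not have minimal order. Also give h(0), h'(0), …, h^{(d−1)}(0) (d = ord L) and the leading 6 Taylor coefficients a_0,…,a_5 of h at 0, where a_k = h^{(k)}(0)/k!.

L = 9 + (24 + 72·x)·Dx + (4 + 24·x + 36·x^2)·Dx^2  (order 2).
h: a_k = 6, 0, -27/4, 27, -5751/64, 22599/80, …
ICs: h(0) = 6, h′(0) = 0.

f: a_k = 0, 3, -9/2, 9, -81/4, 243/5, …
g: a_k = 2, 3, -9/4, 27/8, -405/64, 1701/128, …
h₀=f·g: eliminate ⇒ L₀, order ≤ 2·1.
h=h₀': d/dx-closure on L₀ ⇒ L.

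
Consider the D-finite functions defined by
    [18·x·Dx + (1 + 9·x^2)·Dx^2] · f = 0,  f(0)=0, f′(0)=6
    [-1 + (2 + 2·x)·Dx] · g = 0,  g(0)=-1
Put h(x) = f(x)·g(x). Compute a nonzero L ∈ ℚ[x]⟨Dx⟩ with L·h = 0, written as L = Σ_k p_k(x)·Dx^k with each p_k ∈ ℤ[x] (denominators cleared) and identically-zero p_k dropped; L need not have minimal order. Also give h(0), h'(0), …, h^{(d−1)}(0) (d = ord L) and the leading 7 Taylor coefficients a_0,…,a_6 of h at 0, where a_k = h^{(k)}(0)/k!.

L = (3 - 36·x - 9·x^2) + (-4 + 68·x + 108·x^2 + 36·x^3)·Dx + (4 + 8·x + 40·x^2 + 72·x^3 + 36·x^4)·Dx^2  (order 2).
h: a_k = 0, -6, -3, 75/4, 69/8, -31749/320, -30489/640, …
ICs: h(0) = 0, h′(0) = -6.

f: a_k = 0, 6, 0, -18, 0, 486/5, 0, …
g: a_k = -1, -1/2, 1/8, -1/16, 5/128, -7/256, 21/1024, …
h₀=f·g: eliminate ⇒ L₀, order ≤ 2·1.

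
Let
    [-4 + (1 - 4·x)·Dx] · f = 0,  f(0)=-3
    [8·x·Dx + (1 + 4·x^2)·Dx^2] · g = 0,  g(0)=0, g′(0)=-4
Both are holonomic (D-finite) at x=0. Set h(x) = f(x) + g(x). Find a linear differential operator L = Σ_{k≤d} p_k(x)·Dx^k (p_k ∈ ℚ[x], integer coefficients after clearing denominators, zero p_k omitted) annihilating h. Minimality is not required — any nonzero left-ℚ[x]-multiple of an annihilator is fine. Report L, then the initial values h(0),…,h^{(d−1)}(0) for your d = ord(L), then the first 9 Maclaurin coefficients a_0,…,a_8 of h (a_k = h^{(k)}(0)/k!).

L = (-8 + 128·x + 96·x^2)·Dx + (13 - 8·x + 100·x^2 + 96·x^3)·Dx^2 + (-1 + 3·x + 12·x^3 + 16·x^4)·Dx^3  (order 3).
h: a_k = -3, -16, -48, -560/3, -768, -15424/5, -12288, -343808/7, -196608, …
ICs: h(0) = -3, h′(0) = -16, h′′(0) = -96.

f: a_k = -3, -12, -48, -192, -768, -3072, -12288, -49152, -196608, …
g: a_k = 0, -4, 0, 16/3, 0, -64/5, 0, 256/7, 0, …
Sum ⇒ L₀ = lclm(L_f,L_g) in ℚ(x)⟨Dx⟩.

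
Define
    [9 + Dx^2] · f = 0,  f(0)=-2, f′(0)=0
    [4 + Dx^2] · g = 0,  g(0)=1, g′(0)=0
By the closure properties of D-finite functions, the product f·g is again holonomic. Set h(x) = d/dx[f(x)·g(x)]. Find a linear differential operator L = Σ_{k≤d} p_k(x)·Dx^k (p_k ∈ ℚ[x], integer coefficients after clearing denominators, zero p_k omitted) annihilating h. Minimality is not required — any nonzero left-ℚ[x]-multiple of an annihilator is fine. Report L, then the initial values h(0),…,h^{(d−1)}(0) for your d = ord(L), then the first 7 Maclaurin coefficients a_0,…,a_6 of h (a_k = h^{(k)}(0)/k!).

f: a_k = -2, 0, 9, 0, -27/4, 0, 81/40, …
g: a_k = 1, 0, -2, 0, 2/3, 0, -4/45, …
L₀ := L_f ⊗_s L_g (sym. prod.), ord ≤ 4.
h=h₀': d/dx-closure on L₀ ⇒ L.
L = 25 + 26·Dx^2 + Dx^4  (order 4).
h: a_k = 0, 26, 0, -313/3, 0, 7813/60, 0, …
ICs: h(0) = 0, h′(0) = 26, h′′(0) = 0, h′′′(0) = -626.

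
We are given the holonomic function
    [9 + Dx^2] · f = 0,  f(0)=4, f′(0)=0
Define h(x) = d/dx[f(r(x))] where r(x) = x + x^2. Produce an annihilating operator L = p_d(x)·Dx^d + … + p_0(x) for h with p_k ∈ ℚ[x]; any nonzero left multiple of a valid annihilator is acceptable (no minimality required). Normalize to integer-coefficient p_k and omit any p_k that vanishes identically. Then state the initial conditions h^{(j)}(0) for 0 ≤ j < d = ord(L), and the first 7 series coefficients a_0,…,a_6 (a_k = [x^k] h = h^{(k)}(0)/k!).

L = (21 + 72·x + 216·x^2 + 288·x^3 + 144·x^4) + (-6 - 12·x)·Dx + (1 + 4·x + 4·x^2)·Dx^2  (order 2).
h: a_k = 0, -36, -108, -18, 270, 4617/10, 2079/10, …
ICs: h(0) = 0, h′(0) = -36.

f: a_k = 4, 0, -18, 0, 27/2, 0, -81/20, …
Change of var in L_f (x↦r) gives L₀.
h₀' ⇒ L via d/dx closure of L₀.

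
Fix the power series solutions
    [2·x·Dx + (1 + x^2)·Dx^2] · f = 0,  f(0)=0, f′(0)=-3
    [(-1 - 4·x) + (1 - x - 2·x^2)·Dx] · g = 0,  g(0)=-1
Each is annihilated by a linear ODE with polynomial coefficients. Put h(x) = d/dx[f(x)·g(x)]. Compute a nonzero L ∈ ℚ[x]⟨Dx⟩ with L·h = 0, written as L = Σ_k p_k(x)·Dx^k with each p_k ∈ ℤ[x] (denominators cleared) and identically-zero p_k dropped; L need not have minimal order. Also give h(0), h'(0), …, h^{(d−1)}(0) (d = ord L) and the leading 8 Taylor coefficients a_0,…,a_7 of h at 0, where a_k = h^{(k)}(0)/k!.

f: a_k = 0, -3, 0, 1, 0, -3/5, 0, 3/7, …
g: a_k = -1, -1, -3, -5, -11, -21, -43, -85, …
Product ⇒ symmetric product L₀, ord ≤ 2.
h₀' ⇒ L via d/dx closure of L₀.
L = (18 + 90·x^2 + 48·x^3 + 144·x^4) + (7 + 30·x + 27·x^2 + 82·x^3 + 48·x^4 + 96·x^5)·Dx + (-2 + x - 3·x^2 + 9·x^3 + 11·x^4 + 8·x^5 + 12·x^6)·Dx^2  (order 2).
h: a_k = 3, 6, 24, 56, 153, 1758/5, 4178/5, 13248/7, …
ICs: h(0) = 3, h′(0) = 6.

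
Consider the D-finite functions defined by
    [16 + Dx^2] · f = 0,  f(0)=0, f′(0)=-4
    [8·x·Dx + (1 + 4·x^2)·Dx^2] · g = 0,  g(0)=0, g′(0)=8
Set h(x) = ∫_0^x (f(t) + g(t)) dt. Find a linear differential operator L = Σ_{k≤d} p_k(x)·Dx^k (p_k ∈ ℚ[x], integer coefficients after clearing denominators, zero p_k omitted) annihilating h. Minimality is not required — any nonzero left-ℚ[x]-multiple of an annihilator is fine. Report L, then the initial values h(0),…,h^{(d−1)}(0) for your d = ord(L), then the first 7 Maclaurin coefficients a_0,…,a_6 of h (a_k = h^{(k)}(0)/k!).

f: a_k = 0, -4, 0, 32/3, 0, -128/15, 0, …
g: a_k = 0, 8, 0, -32/3, 0, 128/5, 0, …
L₀ := lclm(L_f,L_g); ord L₀ ≤ 2+2.
h=∫h₀ ⇒ L = L₀·Dx.
L = (-512·x + 5120·x^3 + 4096·x^5)·Dx^2 + (16 + 512·x^2 + 2304·x^4 + 2048·x^6)·Dx^3 + (-32·x + 320·x^3 + 256·x^5)·Dx^4 + (1 + 32·x^2 + 144·x^4 + 128·x^6)·Dx^5  (order 5).
h: a_k = 0, 0, 2, 0, 0, 0, 128/45, …
ICs: h(0) = 0, h′(0) = 0, h′′(0) = 4, h′′′(0) = 0, h′′′′(0) = 0.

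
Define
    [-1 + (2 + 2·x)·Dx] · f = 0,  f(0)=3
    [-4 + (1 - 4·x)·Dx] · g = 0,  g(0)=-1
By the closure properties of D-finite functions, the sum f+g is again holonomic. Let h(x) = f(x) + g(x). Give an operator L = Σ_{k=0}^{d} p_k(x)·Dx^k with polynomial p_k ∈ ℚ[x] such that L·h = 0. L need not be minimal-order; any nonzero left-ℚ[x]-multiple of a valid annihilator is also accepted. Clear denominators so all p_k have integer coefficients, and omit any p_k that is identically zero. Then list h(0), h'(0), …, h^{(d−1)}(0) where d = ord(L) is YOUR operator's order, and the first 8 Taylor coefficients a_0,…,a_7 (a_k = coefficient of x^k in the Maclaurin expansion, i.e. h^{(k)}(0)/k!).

L = (68 + 48·x) + (-129 - 248·x - 144·x^2)·Dx + (14 - 18·x - 128·x^2 - 96·x^3)·Dx^2  (order 2).
h: a_k = 2, -5/2, -131/8, -1021/16, -32783/128, -262123/256, -4194367/1024, -33554333/2048, …
ICs: h(0) = 2, h′(0) = -5/2.

f: a_k = 3, 3/2, -3/8, 3/16, -15/128, 21/256, -63/1024, 99/2048, …
g: a_k = -1, -4, -16, -64, -256, -1024, -4096, -16384, …
Weyl lclm of L_f,L_g ⇒ L₀ (ord ≤ 2).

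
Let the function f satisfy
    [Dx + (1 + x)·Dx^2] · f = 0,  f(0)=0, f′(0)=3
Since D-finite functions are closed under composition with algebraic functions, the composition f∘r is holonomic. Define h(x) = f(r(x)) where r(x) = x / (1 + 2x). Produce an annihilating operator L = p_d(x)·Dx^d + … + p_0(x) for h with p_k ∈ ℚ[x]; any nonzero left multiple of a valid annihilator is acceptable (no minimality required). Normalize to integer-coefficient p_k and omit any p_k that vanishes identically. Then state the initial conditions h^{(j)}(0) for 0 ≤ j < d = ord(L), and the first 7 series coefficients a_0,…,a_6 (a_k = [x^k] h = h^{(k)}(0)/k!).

f: a_k = 0, 3, -3/2, 1, -3/4, 3/5, -1/2, …
f∘r: x↦r, Dx↦Dx/r' in L_f ⇒ L₀.
L = (5 + 12·x)·Dx + (1 + 5·x + 6·x^2)·Dx^2  (order 2).
h: a_k = 0, 3, -15/2, 19, -195/4, 633/5, -665/2, …
ICs: h(0) = 0, h′(0) = 3.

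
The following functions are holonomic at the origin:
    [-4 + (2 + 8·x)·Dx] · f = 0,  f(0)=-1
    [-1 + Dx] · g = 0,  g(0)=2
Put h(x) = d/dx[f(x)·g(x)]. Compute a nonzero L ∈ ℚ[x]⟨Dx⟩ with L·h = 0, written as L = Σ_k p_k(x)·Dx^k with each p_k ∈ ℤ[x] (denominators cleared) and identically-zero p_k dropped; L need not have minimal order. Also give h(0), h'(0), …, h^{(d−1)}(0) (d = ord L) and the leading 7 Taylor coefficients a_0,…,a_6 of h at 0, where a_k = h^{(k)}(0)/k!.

f: a_k = -1, -2, 2, -4, 10, -28, 84, …
g: a_k = 2, 2, 1, 1/3, 1/12, 1/60, 1/360, …
L₀ := L_f ⊗_s L_g (sym. prod.), ord ≤ 1.
h₀' ⇒ L via d/dx closure of L₀.
L = (1 + 24·x + 16·x^2) + (-3 - 16·x - 16·x^2)·Dx  (order 1).
h: a_k = -6, -2, -19, 53, -2371/12, 43487/60, -323377/120, …
ICs: h(0) = -6.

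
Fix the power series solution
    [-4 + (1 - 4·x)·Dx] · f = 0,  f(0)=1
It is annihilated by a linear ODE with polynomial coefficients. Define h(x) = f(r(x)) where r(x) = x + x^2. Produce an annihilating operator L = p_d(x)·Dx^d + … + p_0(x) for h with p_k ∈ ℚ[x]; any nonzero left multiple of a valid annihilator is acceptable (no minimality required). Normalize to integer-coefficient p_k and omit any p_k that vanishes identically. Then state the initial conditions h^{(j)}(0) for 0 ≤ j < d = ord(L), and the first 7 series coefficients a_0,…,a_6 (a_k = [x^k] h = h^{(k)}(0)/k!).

L = (4 + 8·x) + (-1 + 4·x + 4·x^2)·Dx  (order 1).
h: a_k = 1, 4, 20, 96, 464, 2240, 10816, …
ICs: h(0) = 1.

f: a_k = 1, 4, 16, 64, 256, 1024, 4096, …
Change of var in L_f (x↦r) gives L₀.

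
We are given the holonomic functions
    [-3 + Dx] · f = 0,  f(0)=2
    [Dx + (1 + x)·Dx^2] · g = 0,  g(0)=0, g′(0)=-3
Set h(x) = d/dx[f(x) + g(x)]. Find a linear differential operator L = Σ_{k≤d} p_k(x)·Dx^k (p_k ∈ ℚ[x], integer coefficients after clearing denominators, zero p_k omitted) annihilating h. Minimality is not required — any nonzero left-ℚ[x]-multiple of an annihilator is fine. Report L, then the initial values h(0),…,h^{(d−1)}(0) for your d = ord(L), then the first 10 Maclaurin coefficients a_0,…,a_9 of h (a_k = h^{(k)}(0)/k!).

L = (-15 - 9·x) + (-7 - 18·x - 9·x^2)·Dx + (4 + 7·x + 3·x^2)·Dx^2  (order 2).
h: a_k = 3, 21, 24, 30, 69/4, 303/20, 123/40, 1569/280, -4533/2240, 7449/2240, …
ICs: h(0) = 3, h′(0) = 21.

f: a_k = 2, 6, 9, 9, 27/4, 81/20, 81/40, 243/280, 729/2240, 243/2240, …
g: a_k = 0, -3, 3/2, -1, 3/4, -3/5, 1/2, -3/7, 3/8, -1/3, …
Sum ⇒ L₀ = lclm(L_f,L_g) in ℚ(x)⟨Dx⟩.
Derive L from L₀ (diff closure).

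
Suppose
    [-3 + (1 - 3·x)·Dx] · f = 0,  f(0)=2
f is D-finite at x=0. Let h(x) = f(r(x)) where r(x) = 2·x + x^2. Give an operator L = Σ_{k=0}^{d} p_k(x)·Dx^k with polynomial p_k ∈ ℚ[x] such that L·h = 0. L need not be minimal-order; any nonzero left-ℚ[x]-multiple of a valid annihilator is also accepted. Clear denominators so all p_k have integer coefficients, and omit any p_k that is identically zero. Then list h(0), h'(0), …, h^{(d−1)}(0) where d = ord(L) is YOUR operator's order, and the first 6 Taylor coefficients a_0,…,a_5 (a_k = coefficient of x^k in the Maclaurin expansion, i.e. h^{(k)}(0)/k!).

L = (6 + 6·x) + (-1 + 6·x + 3·x^2)·Dx  (order 1).
h: a_k = 2, 12, 78, 504, 3258, 21060, …
ICs: h(0) = 2.

f: a_k = 2, 6, 18, 54, 162, 486, …
Substitute x→r, Dx→(1/r')Dx; clear ⇒ L₀.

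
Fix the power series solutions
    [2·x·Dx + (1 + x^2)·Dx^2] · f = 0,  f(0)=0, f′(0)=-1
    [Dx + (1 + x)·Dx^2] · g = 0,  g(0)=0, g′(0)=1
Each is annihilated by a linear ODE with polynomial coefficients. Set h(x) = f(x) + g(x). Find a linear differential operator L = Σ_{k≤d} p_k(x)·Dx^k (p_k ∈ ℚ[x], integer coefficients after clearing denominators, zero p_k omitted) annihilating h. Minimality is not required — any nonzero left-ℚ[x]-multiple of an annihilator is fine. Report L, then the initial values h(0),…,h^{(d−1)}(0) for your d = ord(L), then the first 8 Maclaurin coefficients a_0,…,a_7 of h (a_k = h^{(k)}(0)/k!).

L = (-2 - 6·x + 6·x^2 + 2·x^3)·Dx + (-4 - 4·x + 12·x^3 + 4·x^4)·Dx^2 + (-1 + x + 2·x^2 + 2·x^3 + 3·x^4 + x^5)·Dx^3  (order 3).
h: a_k = 0, 0, -1/2, 2/3, -1/4, 0, -1/6, 2/7, …
ICs: h(0) = 0, h′(0) = 0, h′′(0) = -1.

f: a_k = 0, -1, 0, 1/3, 0, -1/5, 0, 1/7, …
g: a_k = 0, 1, -1/2, 1/3, -1/4, 1/5, -1/6, 1/7, …
L₀ := lclm(L_f,L_g); ord L₀ ≤ 2+2.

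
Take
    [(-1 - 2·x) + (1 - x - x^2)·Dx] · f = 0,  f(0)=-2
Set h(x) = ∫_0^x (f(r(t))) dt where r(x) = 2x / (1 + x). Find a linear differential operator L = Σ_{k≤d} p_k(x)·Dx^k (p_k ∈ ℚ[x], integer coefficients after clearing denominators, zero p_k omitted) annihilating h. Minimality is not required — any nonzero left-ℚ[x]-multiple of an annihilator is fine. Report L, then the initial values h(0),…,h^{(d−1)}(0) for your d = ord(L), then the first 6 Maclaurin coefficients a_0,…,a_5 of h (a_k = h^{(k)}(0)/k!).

L = (2 + 10·x)·Dx + (-1 - x + 5·x^2 + 5·x^3)·Dx^2  (order 2).
h: a_k = 0, -2, -2, -4, -5, -12, …
ICs: h(0) = 0, h′(0) = -2.

f: a_k = -2, -2, -4, -6, -10, -16, …
Substitute x→r, Dx→(1/r')Dx; clear ⇒ L₀.
h=∫h₀ ⇒ L = L₀·Dx.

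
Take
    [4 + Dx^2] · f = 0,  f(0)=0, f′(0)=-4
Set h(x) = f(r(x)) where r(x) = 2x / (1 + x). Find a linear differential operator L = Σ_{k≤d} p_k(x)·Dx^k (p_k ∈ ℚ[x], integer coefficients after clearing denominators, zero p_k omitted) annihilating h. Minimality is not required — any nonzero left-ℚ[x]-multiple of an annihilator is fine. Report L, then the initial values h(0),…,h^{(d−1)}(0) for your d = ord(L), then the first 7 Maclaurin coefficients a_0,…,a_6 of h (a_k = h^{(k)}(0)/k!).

f: a_k = 0, -4, 0, 8/3, 0, -8/15, 0, …
Substitute x→r, Dx→(1/r')Dx; clear ⇒ L₀.
L = 16 + (2 + 6·x + 6·x^2 + 2·x^3)·Dx + (1 + 4·x + 6·x^2 + 4·x^3 + x^4)·Dx^2  (order 2).
h: a_k = 0, -8, 8, 40/3, -56, 1544/15, -120, …
ICs: h(0) = 0, h′(0) = -8.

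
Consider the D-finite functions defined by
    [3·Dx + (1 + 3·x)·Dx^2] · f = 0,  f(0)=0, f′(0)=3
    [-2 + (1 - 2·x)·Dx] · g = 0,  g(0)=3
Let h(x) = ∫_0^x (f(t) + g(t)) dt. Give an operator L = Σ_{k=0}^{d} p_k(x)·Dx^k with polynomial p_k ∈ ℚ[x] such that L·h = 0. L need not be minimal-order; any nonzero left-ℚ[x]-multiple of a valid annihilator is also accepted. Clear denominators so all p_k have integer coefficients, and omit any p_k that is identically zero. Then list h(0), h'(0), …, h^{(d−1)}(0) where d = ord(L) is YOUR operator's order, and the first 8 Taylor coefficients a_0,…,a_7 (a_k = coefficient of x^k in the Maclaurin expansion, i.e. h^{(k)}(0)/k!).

L = (-144 - 72·x)·Dx^2 + (-6 - 216·x - 144·x^2)·Dx^3 + (7 + 13·x - 36·x^2 - 36·x^3)·Dx^4  (order 4).
h: a_k = 0, 3, 9/2, 5/2, 33/4, 111/20, 241/10, 141/14, …
ICs: h(0) = 0, h′(0) = 3, h′′(0) = 9, h′′′(0) = 15.

f: a_k = 0, 3, -9/2, 9, -81/4, 243/5, -243/2, 2187/7, …
g: a_k = 3, 6, 12, 24, 48, 96, 192, 384, …
f+g: L₀ = lclm(L_f,L_g), ord ≤ 2+1.
h=∫₀ˣh₀: take L = L₀·Dx.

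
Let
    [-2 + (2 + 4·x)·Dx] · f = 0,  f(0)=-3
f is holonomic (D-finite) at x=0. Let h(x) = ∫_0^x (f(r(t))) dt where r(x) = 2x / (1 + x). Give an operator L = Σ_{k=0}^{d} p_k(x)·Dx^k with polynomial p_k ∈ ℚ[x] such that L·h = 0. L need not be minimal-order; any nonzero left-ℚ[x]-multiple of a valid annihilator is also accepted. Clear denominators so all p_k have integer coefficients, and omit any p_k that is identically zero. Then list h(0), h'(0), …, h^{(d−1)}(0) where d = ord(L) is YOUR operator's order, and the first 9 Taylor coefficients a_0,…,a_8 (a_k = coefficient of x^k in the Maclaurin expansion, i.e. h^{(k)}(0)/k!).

f: a_k = -3, -3, 3/2, -3/2, 15/8, -21/8, 63/16, -99/16, 1287/128, …
L₀ from L_f via x↦r, Dx↦r'^{-1}Dx.
h=∫₀ˣh₀: take L = L₀·Dx.
L = -2·Dx + (1 + 6·x + 5·x^2)·Dx^2  (order 2).
h: a_k = 0, -3, -3, 4, -15/2, 18, -51, 1128/7, -2193/4, …
ICs: h(0) = 0, h′(0) = -3.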